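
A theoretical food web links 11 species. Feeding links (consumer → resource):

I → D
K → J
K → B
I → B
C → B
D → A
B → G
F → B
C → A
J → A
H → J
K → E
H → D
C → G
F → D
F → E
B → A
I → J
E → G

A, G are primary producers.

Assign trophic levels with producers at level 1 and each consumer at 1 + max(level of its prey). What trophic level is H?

Trophic level 3

A is a producer → level 1.
D eats A → level 2.
H eats D (level 2); other prey at levels: J 2 → level 3.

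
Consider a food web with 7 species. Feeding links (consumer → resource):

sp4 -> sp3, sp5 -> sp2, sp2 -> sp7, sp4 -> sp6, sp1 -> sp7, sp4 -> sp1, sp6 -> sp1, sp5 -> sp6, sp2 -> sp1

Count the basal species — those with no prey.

Basal species (no prey listed): sp3, sp7.
Count: 2.

2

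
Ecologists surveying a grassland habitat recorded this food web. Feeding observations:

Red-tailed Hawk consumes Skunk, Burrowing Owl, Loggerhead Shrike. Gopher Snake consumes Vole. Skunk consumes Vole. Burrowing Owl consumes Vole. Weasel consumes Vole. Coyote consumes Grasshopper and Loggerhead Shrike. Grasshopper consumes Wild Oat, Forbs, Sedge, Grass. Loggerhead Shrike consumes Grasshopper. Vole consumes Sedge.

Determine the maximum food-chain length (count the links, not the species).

3 links

One longest chain: Wild Oat → Grasshopper → Loggerhead Shrike → Red-tailed Hawk.
It has 4 species and 3 links.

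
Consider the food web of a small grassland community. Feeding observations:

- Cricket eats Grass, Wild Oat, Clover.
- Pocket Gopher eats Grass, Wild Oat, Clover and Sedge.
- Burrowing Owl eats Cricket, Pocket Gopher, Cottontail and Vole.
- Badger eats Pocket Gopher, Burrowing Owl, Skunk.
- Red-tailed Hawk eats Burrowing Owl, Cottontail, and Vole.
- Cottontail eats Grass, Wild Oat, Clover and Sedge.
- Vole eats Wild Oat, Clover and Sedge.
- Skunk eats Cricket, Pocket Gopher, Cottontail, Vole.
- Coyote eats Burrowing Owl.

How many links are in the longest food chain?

One longest chain: Sedge → Pocket Gopher → Burrowing Owl → Coyote.
It has 4 species and 3 links.

3 links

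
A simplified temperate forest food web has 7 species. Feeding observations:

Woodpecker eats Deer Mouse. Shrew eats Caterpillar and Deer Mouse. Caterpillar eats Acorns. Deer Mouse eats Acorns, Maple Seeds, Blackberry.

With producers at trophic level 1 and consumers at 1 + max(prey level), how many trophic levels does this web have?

3

Producers (level 1): Maple Seeds, Blackberry, Acorns.
Maple Seeds → Deer Mouse → Woodpecker gives Woodpecker level 3.
No species has a prey at level 3, so no species reaches level 4.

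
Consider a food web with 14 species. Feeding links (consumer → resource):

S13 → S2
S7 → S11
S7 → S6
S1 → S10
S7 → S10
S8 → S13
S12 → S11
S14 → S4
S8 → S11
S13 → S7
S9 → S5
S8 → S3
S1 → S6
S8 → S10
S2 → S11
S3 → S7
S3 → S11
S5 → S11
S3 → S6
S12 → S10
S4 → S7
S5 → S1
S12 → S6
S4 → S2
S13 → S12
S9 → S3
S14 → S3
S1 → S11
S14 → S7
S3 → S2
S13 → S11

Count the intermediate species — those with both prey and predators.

Intermediate species (has both prey and predators): S2, S7, S1, S12, S3, S5, S4, S13.
Count: 8.

8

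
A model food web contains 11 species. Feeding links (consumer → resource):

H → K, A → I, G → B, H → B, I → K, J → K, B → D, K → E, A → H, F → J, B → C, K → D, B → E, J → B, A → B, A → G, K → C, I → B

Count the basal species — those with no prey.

Basal species (no prey listed): E, D, C.
Count: 3.

3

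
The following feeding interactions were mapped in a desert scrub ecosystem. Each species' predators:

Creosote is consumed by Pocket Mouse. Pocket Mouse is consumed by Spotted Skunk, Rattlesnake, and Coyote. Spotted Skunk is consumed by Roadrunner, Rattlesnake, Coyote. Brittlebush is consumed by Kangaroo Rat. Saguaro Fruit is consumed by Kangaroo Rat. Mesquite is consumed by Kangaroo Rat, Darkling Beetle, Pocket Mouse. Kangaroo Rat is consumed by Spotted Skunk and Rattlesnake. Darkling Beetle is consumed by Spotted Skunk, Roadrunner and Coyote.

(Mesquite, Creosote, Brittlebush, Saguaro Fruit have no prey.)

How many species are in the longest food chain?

One longest chain: Mesquite → Pocket Mouse → Spotted Skunk → Coyote.
It has 4 species and 3 links.

4 species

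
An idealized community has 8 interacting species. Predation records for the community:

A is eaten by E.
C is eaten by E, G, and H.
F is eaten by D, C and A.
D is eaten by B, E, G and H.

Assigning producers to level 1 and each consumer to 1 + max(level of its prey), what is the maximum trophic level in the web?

3

Producers (level 1): F.
F → D → G gives G level 3.
No species has a prey at level 3, so no species reaches level 4.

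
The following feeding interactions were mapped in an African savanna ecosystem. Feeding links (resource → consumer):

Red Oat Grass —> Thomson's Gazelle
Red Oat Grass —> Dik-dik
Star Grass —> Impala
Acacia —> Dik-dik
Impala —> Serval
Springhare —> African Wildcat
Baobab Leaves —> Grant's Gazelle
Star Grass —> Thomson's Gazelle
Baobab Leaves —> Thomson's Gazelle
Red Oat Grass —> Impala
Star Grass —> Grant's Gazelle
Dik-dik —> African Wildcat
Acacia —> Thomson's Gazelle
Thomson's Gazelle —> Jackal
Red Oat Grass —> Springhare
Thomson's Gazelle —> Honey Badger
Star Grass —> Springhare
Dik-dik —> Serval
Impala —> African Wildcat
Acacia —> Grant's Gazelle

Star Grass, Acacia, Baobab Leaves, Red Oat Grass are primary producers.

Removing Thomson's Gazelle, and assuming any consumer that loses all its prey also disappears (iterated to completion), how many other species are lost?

2

Remove Thomson's Gazelle.
Round 1: Jackal (all prey gone), Honey Badger (all prey gone) → extinct.
No further losses. Total secondary extinctions: 2.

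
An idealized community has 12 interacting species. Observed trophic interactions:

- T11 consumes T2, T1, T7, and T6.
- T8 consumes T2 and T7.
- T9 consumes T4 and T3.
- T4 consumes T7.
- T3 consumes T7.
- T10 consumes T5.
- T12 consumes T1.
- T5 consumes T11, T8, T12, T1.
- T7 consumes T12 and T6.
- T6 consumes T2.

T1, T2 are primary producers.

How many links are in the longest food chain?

One longest chain: T1 → T12 → T7 → T8 → T5 → T10.
It has 6 species and 5 links.

5 links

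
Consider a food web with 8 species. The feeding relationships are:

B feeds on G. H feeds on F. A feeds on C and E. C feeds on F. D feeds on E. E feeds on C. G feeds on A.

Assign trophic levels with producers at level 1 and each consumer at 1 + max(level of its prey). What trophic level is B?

Trophic level 6

F is a producer → level 1.
C eats F → level 2.
E eats C → level 3.
A eats E (level 3); other prey at levels: C 2 → level 4.
G eats A → level 5.
B eats G → level 6.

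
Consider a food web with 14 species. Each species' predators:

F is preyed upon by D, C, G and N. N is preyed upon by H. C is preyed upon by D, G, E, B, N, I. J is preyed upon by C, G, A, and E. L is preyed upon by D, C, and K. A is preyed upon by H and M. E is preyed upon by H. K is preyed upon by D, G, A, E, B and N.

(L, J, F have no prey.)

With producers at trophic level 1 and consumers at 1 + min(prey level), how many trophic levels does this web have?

Producers (level 1): L, J, F.
Following each consumer down to its lowest-level prey: J → A → M (levels 1 through 3).
All prey of M (A 2) are at level 2 or above, so M is at level 1 + 2 = 3.
Every consumer has at least one prey at level 2 or below, so none exceeds level 3.

3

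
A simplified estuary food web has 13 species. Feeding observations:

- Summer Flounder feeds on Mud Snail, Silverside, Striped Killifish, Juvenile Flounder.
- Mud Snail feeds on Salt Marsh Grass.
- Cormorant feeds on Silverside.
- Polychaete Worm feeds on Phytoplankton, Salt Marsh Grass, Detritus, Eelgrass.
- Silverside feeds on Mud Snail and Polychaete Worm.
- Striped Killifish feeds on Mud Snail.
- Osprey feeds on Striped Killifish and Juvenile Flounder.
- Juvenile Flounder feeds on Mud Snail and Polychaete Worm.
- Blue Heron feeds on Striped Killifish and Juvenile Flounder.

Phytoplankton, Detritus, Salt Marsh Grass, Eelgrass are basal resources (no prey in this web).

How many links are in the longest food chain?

3 links

One longest chain: Phytoplankton → Polychaete Worm → Silverside → Cormorant.
It has 4 species and 3 links.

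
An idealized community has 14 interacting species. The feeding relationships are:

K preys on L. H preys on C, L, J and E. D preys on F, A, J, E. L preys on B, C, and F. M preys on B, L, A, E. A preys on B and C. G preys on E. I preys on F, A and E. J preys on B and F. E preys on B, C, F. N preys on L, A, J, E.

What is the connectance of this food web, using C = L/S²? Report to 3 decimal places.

The web has S = 14 species and L = 31 feeding links.
C = L / S² = 31 / 196 = 0.1582 ≈ 0.158.

C = 0.158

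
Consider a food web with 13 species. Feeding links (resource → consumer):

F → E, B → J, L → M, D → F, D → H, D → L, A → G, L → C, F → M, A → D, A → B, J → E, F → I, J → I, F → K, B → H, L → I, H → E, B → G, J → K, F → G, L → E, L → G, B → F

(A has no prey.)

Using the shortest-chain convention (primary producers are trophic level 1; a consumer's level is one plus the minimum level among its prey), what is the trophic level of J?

Trophic level 3

A is a producer → level 1.
B eats A → level 2.
J eats B → level 3.
No prey of J is below level 2, so 3 is the minimum.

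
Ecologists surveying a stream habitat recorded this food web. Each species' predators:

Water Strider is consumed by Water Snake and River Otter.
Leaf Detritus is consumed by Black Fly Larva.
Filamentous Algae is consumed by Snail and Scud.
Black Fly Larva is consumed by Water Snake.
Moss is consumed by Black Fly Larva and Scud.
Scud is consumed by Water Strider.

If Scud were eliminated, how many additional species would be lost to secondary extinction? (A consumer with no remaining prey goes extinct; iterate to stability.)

2

Remove Scud.
Round 1: Water Strider (all prey gone) → extinct.
Round 2: River Otter (all prey gone) → extinct.
No further losses. Total secondary extinctions: 2.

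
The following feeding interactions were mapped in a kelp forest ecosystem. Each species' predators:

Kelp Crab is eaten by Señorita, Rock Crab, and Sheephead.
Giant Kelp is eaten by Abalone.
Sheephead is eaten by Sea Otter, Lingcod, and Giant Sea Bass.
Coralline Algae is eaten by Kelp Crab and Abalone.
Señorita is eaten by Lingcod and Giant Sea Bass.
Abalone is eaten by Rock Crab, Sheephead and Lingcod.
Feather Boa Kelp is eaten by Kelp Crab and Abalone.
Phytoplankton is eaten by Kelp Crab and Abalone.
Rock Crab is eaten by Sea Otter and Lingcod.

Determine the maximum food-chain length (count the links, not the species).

One longest chain: Coralline Algae → Kelp Crab → Sheephead → Sea Otter.
It has 4 species and 3 links.

3 links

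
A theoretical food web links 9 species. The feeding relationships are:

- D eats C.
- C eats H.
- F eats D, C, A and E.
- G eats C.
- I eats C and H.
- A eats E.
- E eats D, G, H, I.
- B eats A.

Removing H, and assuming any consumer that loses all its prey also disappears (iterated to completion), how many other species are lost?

Remove H.
Round 1: C (all prey gone) → extinct.
Round 2: D (all prey gone), G (all prey gone), I (all prey gone) → extinct.
Round 3: E (all prey gone) → extinct.
Round 4: A (all prey gone) → extinct.
Round 5: F (all prey gone), B (all prey gone) → extinct.
No further losses. Total secondary extinctions: 8.

8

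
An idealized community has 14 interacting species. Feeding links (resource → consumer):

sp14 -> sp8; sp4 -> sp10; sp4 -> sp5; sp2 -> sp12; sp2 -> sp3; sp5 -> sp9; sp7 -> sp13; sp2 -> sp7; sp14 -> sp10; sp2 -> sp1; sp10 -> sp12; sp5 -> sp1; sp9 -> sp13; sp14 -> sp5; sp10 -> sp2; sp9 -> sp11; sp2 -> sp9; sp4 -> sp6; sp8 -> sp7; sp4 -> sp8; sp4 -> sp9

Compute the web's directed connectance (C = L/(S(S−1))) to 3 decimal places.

The web has S = 14 species and L = 21 feeding links.
C = L / (S(S−1)) = 21 / 182 = 0.1154 ≈ 0.115.

C = 0.115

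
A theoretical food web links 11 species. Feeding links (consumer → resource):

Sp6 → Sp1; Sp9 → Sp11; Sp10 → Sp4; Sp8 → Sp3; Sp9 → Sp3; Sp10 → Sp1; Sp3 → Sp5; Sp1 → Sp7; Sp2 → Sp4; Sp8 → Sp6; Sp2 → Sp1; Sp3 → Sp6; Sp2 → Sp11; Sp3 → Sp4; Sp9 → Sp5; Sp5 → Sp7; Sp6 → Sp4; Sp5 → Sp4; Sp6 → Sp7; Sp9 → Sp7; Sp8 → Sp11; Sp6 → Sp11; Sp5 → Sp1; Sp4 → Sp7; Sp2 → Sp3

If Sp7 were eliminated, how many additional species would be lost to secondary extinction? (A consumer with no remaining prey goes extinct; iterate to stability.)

4

Remove Sp7.
Round 1: Sp1 (all prey gone), Sp4 (all prey gone) → extinct.
Round 2: Sp5 (all prey gone), Sp10 (all prey gone) → extinct.
No further losses. Total secondary extinctions: 4.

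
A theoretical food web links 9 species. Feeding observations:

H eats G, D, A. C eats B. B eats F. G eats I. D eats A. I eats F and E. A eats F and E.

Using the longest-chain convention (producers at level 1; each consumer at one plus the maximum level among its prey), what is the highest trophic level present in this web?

4

Producers (level 1): E, F.
E → A → D → H gives H level 4.
No species has a prey at level 4, so no species reaches level 5.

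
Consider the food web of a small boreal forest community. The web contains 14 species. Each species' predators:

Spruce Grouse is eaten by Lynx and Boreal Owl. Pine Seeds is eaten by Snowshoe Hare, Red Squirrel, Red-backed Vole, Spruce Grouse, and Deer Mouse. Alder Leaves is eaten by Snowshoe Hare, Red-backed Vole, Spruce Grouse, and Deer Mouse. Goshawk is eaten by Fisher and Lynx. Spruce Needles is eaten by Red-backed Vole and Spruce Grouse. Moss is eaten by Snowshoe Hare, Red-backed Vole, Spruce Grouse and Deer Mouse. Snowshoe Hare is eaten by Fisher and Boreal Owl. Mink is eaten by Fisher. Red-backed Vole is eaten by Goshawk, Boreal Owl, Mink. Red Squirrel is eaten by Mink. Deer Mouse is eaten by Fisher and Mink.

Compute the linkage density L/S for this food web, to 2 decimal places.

There are L = 28 links among S = 14 species.
L/S = 28/14 = 2.0000 ≈ 2.00.

L/S = 2.00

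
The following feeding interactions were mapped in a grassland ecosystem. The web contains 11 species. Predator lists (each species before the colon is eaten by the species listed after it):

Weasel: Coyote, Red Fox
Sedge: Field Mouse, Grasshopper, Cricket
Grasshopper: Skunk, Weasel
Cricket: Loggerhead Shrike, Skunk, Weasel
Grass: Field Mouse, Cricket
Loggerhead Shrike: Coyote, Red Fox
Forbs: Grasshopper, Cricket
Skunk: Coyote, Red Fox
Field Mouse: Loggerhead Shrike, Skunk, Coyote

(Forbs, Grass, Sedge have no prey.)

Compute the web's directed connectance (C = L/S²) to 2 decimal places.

C = 0.17

The web has S = 11 species and L = 21 feeding links.
C = L / S² = 21 / 121 = 0.1736 ≈ 0.17.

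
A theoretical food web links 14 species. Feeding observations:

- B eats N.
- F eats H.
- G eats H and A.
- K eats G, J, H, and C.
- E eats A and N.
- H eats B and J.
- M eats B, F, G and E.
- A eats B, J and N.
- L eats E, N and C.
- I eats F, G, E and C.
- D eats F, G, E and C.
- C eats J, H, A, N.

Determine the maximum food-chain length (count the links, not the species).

One longest chain: N → B → H → C → L.
It has 5 species and 4 links.

4 links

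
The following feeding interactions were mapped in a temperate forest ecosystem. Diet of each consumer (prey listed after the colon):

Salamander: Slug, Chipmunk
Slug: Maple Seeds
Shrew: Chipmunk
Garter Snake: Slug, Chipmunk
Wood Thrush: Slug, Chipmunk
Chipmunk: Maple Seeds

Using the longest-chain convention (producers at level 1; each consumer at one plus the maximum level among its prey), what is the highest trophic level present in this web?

Producers (level 1): Maple Seeds.
Maple Seeds → Slug → Salamander gives Salamander level 3.
No species has a prey at level 3, so no species reaches level 4.

3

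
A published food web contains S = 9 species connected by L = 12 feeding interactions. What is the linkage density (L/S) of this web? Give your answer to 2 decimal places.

There are L = 12 links among S = 9 species.
L/S = 12/9 = 1.3333 ≈ 1.33.

L/S = 1.33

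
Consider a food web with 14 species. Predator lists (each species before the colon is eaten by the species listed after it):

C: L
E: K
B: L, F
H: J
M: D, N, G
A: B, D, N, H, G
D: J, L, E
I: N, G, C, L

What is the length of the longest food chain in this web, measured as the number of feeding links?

3 links

One longest chain: M → D → E → K.
It has 4 species and 3 links.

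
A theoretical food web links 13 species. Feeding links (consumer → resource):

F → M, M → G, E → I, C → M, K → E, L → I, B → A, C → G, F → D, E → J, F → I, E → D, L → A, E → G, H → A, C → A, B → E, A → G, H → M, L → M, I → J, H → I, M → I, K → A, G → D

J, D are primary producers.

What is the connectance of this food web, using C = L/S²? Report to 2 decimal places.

C = 0.15

The web has S = 13 species and L = 25 feeding links.
C = L / S² = 25 / 169 = 0.1479 ≈ 0.15.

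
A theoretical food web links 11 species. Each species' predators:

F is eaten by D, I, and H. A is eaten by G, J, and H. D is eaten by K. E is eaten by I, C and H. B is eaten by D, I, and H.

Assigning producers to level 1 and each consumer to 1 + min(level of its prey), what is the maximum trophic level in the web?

Producers (level 1): E, F, B, A.
Following each consumer down to its lowest-level prey: F → D → K (levels 1 through 3).
All prey of K (D 2) are at level 2 or above, so K is at level 1 + 2 = 3.
Every consumer has at least one prey at level 2 or below, so none exceeds level 3.

3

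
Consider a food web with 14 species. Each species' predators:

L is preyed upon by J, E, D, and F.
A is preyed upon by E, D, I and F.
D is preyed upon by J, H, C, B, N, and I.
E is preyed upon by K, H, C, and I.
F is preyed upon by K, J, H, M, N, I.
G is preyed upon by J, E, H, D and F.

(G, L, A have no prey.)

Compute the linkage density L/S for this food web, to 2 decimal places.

There are L = 29 links among S = 14 species.
L/S = 29/14 = 2.0714 ≈ 2.07.

L/S = 2.07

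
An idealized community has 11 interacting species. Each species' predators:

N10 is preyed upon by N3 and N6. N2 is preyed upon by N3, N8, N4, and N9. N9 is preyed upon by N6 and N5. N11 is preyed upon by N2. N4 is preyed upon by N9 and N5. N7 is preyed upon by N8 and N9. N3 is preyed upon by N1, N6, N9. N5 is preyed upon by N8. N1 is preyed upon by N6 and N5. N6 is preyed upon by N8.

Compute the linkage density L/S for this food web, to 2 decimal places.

There are L = 20 links among S = 11 species.
L/S = 20/11 = 1.8182 ≈ 1.82.

L/S = 1.82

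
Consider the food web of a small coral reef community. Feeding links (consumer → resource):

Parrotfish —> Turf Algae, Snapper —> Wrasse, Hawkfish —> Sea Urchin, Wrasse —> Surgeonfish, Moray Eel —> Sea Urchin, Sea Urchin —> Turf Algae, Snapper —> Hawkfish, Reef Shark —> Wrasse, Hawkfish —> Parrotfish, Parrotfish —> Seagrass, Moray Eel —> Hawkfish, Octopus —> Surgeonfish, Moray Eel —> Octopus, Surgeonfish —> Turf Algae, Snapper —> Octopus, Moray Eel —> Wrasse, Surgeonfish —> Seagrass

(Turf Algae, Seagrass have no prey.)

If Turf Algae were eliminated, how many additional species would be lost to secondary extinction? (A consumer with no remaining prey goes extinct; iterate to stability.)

1

Remove Turf Algae.
Round 1: Sea Urchin (all prey gone) → extinct.
No further losses. Total secondary extinctions: 1.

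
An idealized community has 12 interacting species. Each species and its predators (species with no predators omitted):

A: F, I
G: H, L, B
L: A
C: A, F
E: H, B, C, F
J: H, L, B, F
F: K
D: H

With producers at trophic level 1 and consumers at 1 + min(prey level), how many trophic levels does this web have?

Producers (level 1): G, E, J, D.
Following each consumer down to its lowest-level prey: G → L → A → I (levels 1 through 4).
All prey of I (A 3) are at level 3 or above, so I is at level 1 + 3 = 4.
Every consumer has at least one prey at level 3 or below, so none exceeds level 4.

4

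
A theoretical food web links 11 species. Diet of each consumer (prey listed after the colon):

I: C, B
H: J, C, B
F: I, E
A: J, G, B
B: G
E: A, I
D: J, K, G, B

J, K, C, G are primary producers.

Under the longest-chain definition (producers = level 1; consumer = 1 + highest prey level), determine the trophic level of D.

Trophic level 3

G is a producer → level 1.
B eats G → level 2.
D eats B (level 2); other prey at levels: J 1, K 1, G 1 → level 3.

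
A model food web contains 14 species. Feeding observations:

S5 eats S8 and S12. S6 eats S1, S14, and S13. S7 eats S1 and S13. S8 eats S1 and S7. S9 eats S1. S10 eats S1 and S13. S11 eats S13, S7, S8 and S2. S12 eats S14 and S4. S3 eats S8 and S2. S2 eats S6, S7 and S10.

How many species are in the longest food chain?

One longest chain: S13 → S10 → S2 → S3.
It has 4 species and 3 links.

4 species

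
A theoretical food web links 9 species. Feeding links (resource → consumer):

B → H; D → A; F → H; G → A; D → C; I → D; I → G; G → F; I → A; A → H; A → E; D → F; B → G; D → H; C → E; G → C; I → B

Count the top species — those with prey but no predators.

Top species (has prey, but nothing eats it): H, E.
Count: 2.

2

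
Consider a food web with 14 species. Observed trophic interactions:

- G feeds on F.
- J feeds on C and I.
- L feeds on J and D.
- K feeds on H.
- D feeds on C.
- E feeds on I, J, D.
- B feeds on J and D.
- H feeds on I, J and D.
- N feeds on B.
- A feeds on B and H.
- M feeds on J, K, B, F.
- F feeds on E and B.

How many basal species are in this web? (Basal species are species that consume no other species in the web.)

Basal species (no prey listed): C, I.
Count: 2.

2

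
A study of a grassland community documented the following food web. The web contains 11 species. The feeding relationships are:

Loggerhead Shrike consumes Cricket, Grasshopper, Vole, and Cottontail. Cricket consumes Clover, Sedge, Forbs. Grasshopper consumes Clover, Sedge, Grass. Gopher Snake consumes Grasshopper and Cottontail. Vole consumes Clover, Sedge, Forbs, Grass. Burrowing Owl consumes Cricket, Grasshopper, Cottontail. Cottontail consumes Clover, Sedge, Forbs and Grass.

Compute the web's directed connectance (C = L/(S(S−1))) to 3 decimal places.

The web has S = 11 species and L = 23 feeding links.
C = L / (S(S−1)) = 23 / 110 = 0.2091 ≈ 0.209.

C = 0.209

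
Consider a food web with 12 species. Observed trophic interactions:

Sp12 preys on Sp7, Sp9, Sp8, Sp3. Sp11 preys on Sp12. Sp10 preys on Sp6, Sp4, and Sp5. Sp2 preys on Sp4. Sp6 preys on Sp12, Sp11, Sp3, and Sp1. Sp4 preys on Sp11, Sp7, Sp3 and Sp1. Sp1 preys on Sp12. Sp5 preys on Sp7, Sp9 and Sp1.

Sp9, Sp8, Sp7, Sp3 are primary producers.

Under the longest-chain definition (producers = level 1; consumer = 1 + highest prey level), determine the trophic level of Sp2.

Sp9 is a producer → level 1.
Sp12 eats Sp9 (level 1); other prey at levels: Sp8 1, Sp7 1, Sp3 1 → level 2.
Sp11 eats Sp12 → level 3.
Sp4 eats Sp11 (level 3); other prey at levels: Sp7 1, Sp3 1, Sp1 3 → level 4.
Sp2 eats Sp4 → level 5.

Trophic level 5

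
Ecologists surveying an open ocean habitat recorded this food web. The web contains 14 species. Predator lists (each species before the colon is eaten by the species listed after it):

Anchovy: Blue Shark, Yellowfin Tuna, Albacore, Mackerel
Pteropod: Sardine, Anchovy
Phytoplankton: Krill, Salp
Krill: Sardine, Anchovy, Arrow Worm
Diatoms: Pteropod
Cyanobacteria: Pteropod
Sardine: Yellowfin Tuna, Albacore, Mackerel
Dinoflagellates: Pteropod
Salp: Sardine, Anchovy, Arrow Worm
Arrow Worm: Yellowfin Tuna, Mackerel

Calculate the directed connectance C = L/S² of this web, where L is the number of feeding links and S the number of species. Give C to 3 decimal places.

The web has S = 14 species and L = 22 feeding links.
C = L / S² = 22 / 196 = 0.1122 ≈ 0.112.

C = 0.112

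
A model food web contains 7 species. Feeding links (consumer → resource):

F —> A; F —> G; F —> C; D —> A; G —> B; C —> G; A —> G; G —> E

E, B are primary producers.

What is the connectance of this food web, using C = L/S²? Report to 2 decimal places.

The web has S = 7 species and L = 8 feeding links.
C = L / S² = 8 / 49 = 0.1633 ≈ 0.16.

C = 0.16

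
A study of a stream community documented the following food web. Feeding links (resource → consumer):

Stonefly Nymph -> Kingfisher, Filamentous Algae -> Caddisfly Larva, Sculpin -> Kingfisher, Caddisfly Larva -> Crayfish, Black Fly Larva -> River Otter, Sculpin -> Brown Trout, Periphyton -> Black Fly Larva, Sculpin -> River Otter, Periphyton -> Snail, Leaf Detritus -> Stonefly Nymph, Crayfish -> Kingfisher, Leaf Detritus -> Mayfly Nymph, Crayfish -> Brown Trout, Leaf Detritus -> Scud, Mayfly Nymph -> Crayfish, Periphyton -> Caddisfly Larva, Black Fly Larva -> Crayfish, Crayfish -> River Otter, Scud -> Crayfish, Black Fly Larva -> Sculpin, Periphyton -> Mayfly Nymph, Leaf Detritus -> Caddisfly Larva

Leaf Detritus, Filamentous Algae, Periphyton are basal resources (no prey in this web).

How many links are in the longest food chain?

One longest chain: Leaf Detritus → Caddisfly Larva → Crayfish → River Otter.
It has 4 species and 3 links.

3 links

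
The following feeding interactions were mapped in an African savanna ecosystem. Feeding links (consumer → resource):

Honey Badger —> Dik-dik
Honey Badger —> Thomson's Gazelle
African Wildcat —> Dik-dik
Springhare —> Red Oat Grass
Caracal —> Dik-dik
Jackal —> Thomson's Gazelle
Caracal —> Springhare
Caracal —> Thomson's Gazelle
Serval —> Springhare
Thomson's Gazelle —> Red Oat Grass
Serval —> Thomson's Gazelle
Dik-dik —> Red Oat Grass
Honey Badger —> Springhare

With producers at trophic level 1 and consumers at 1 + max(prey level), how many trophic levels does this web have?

3

Producers (level 1): Red Oat Grass.
Red Oat Grass → Thomson's Gazelle → Jackal gives Jackal level 3.
No species has a prey at level 3, so no species reaches level 4.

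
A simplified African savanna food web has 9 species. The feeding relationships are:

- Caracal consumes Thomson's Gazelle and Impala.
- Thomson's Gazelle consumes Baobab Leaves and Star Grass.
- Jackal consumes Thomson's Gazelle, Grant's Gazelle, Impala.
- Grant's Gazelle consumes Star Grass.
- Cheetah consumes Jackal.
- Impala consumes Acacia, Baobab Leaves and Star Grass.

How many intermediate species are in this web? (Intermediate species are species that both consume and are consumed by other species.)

Intermediate species (has both prey and predators): Thomson's Gazelle, Grant's Gazelle, Impala, Jackal.
Count: 4.

4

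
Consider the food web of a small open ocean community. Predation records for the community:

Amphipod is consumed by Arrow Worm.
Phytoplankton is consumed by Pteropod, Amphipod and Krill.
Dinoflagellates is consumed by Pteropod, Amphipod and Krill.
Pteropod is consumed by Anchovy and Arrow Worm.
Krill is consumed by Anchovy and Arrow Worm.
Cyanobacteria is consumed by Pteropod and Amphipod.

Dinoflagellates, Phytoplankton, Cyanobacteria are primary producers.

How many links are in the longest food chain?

One longest chain: Dinoflagellates → Pteropod → Anchovy.
It has 3 species and 2 links.

2 links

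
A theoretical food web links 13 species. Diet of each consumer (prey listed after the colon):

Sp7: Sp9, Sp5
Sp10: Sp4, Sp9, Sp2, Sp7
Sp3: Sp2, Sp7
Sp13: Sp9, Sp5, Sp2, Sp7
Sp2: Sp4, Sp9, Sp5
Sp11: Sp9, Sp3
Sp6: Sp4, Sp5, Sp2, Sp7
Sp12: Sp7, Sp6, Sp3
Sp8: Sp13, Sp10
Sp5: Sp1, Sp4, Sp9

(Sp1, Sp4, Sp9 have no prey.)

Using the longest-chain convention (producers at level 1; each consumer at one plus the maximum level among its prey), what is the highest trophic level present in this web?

5

Producers (level 1): Sp1, Sp4, Sp9.
Sp1 → Sp5 → Sp2 → Sp3 → Sp11 gives Sp11 level 5.
No species has a prey at level 5, so no species reaches level 6.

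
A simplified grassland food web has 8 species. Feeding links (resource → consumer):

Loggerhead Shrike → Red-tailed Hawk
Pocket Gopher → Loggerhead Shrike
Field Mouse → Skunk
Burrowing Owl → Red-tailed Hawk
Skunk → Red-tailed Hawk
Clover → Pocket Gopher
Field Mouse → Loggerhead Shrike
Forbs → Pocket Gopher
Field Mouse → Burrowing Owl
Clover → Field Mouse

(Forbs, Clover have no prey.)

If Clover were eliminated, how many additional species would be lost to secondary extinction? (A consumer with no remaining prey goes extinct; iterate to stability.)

Remove Clover.
Round 1: Field Mouse (all prey gone) → extinct.
Round 2: Skunk (all prey gone), Burrowing Owl (all prey gone) → extinct.
No further losses. Total secondary extinctions: 3.

3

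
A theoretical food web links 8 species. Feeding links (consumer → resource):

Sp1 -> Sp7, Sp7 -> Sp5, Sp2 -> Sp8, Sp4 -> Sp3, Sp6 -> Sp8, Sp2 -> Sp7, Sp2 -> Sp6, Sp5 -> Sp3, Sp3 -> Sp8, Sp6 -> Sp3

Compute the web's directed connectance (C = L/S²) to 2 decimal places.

C = 0.16

The web has S = 8 species and L = 10 feeding links.
C = L / S² = 10 / 64 = 0.1562 ≈ 0.16.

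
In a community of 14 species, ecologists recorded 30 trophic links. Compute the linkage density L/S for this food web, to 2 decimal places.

There are L = 30 links among S = 14 species.
L/S = 30/14 = 2.1429 ≈ 2.14.

L/S = 2.14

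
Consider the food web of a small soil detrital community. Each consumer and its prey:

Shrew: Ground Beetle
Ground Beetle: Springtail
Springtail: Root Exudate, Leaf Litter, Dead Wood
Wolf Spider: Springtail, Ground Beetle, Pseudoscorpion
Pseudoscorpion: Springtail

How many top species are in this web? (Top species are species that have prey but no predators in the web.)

2

Top species (has prey, but nothing eats it): Wolf Spider, Shrew.
Count: 2.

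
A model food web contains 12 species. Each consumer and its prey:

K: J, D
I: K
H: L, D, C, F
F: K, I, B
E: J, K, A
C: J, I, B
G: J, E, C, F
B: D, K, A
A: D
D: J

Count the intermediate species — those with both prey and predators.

Intermediate species (has both prey and predators): D, K, A, I, B, E, C, F.
Count: 8.

8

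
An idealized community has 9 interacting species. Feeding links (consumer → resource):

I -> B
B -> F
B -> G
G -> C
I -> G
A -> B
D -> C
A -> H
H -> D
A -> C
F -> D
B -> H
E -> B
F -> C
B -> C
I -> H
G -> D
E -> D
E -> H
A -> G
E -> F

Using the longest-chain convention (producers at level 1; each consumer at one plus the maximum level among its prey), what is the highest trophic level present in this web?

5

Producers (level 1): C.
C → D → H → B → E gives E level 5.
No species has a prey at level 5, so no species reaches level 6.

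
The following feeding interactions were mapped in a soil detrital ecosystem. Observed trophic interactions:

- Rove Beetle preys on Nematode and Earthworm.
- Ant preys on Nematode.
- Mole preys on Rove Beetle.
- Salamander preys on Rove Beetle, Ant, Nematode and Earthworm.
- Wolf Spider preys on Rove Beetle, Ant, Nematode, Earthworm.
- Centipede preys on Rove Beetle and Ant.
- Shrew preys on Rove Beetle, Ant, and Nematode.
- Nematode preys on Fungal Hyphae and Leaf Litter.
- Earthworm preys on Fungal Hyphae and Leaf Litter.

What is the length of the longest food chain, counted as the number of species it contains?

4 species

One longest chain: Fungal Hyphae → Earthworm → Rove Beetle → Mole.
It has 4 species and 3 links.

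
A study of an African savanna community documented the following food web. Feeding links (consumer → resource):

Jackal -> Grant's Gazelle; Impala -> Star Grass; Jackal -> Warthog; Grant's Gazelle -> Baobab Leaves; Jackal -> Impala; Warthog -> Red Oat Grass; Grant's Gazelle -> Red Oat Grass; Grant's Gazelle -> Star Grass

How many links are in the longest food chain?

2 links

One longest chain: Red Oat Grass → Warthog → Jackal.
It has 3 species and 2 links.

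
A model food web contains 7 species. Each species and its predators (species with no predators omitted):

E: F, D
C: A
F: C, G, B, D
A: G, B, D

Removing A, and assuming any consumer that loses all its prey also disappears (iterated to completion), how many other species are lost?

Remove A.
Every predator of it retains at least one other prey: G still has F; B still has F; D still has E, F.
No consumer loses all prey, so no secondary extinctions occur.

0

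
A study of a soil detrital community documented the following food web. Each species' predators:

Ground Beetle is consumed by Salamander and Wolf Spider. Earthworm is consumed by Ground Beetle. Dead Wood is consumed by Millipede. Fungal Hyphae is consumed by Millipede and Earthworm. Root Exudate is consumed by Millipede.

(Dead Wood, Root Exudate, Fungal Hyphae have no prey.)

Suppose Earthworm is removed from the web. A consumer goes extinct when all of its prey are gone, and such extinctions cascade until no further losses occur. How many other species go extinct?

Remove Earthworm.
Round 1: Ground Beetle (all prey gone) → extinct.
Round 2: Salamander (all prey gone), Wolf Spider (all prey gone) → extinct.
No further losses. Total secondary extinctions: 3.

3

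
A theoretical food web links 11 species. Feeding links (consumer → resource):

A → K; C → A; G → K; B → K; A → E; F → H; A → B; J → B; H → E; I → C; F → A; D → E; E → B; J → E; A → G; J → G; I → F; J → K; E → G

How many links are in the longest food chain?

5 links

One longest chain: K → B → E → A → C → I.
It has 6 species and 5 links.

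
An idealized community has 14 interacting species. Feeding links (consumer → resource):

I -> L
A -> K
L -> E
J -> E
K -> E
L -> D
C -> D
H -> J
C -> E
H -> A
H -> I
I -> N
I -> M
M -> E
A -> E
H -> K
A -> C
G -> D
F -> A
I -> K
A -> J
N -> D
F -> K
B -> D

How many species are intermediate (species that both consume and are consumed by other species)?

Intermediate species (has both prey and predators): M, N, J, L, C, K, A, I.
Count: 8.

8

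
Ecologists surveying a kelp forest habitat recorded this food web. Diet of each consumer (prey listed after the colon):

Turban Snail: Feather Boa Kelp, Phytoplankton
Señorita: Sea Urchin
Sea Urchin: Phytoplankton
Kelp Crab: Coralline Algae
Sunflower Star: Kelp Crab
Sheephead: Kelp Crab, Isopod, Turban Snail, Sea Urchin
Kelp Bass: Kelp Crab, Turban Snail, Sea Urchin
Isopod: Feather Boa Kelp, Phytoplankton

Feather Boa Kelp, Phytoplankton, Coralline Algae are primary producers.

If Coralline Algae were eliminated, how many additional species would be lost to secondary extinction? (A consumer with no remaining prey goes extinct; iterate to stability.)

2

Remove Coralline Algae.
Round 1: Kelp Crab (all prey gone) → extinct.
Round 2: Sunflower Star (all prey gone) → extinct.
No further losses. Total secondary extinctions: 2.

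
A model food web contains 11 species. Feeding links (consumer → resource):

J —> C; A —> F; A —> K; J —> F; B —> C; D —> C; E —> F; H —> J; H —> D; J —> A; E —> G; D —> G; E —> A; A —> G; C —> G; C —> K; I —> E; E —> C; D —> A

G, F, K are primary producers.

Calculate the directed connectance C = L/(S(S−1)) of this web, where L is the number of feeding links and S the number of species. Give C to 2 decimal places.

The web has S = 11 species and L = 19 feeding links.
C = L / (S(S−1)) = 19 / 110 = 0.1727 ≈ 0.17.

C = 0.17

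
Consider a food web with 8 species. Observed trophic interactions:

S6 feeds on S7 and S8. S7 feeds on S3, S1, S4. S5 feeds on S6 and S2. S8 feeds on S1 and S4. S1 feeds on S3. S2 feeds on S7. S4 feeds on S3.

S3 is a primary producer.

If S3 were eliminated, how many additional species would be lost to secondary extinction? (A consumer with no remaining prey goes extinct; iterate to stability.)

7

Remove S3.
Round 1: S4 (all prey gone), S1 (all prey gone) → extinct.
Round 2: S8 (all prey gone), S7 (all prey gone) → extinct.
Round 3: S6 (all prey gone), S2 (all prey gone) → extinct.
Round 4: S5 (all prey gone) → extinct.
No further losses. Total secondary extinctions: 7.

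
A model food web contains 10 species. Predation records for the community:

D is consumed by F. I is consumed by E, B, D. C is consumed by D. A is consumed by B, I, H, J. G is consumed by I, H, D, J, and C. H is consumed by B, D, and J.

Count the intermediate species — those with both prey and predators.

Intermediate species (has both prey and predators): C, H, I, D.
Count: 4.

4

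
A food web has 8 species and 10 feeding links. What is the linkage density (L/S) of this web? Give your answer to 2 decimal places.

There are L = 10 links among S = 8 species.
L/S = 10/8 = 1.2500 ≈ 1.25.

L/S = 1.25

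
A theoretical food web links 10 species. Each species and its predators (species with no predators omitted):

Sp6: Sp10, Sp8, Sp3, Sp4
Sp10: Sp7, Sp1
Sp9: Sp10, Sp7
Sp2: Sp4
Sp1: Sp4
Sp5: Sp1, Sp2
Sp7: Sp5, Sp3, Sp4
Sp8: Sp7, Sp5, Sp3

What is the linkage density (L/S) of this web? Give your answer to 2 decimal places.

L/S = 1.80

There are L = 18 links among S = 10 species.
L/S = 18/10 = 1.8000 ≈ 1.80.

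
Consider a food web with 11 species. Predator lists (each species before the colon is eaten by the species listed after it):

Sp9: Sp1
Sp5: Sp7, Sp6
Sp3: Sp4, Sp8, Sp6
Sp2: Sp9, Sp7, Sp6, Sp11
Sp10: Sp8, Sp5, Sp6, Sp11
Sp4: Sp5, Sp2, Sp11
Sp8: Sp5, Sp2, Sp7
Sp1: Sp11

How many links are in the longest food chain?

One longest chain: Sp3 → Sp4 → Sp2 → Sp9 → Sp1 → Sp11.
It has 6 species and 5 links.

5 links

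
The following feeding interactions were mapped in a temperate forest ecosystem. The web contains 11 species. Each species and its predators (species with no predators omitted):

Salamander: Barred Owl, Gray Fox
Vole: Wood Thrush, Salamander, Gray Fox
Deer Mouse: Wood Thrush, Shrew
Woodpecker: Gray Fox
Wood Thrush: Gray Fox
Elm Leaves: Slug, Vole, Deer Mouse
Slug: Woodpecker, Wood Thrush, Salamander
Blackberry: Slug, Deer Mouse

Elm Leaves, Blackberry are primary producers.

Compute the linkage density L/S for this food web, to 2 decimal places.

There are L = 17 links among S = 11 species.
L/S = 17/11 = 1.5455 ≈ 1.55.

L/S = 1.55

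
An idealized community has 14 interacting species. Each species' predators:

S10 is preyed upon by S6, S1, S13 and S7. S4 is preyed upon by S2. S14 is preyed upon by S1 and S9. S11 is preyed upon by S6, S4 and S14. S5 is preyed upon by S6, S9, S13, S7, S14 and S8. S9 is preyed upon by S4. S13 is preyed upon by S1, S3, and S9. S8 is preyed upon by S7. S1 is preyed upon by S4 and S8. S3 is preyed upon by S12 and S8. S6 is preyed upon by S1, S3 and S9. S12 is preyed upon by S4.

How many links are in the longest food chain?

5 links

One longest chain: S5 → S6 → S3 → S12 → S4 → S2.
It has 6 species and 5 links.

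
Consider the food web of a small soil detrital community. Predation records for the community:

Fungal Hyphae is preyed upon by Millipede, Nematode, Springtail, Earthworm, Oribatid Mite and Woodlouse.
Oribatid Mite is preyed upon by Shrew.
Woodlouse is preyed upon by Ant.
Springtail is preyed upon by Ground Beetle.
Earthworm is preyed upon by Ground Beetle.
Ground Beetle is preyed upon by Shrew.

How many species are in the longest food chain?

4 species

One longest chain: Fungal Hyphae → Springtail → Ground Beetle → Shrew.
It has 4 species and 3 links.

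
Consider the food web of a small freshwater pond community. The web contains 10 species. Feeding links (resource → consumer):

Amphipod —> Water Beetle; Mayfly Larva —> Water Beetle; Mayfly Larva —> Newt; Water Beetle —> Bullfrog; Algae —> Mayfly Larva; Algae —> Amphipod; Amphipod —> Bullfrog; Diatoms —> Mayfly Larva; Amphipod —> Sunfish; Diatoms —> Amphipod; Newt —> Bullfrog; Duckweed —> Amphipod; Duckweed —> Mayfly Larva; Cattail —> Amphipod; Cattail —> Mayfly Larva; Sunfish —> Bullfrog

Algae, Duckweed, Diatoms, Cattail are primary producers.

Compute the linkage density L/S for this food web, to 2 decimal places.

L/S = 1.60

There are L = 16 links among S = 10 species.
L/S = 16/10 = 1.6000 ≈ 1.60.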